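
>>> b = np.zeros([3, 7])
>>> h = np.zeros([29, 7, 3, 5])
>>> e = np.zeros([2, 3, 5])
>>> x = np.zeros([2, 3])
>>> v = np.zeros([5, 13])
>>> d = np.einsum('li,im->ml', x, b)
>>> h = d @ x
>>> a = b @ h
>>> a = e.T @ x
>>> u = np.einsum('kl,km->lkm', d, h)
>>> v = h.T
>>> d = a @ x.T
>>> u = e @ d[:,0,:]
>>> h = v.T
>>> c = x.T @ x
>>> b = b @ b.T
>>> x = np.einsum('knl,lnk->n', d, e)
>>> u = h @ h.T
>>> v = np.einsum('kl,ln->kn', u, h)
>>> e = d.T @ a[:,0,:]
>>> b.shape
(3, 3)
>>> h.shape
(7, 3)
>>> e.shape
(2, 3, 3)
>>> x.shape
(3,)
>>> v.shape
(7, 3)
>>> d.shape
(5, 3, 2)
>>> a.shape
(5, 3, 3)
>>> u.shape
(7, 7)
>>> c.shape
(3, 3)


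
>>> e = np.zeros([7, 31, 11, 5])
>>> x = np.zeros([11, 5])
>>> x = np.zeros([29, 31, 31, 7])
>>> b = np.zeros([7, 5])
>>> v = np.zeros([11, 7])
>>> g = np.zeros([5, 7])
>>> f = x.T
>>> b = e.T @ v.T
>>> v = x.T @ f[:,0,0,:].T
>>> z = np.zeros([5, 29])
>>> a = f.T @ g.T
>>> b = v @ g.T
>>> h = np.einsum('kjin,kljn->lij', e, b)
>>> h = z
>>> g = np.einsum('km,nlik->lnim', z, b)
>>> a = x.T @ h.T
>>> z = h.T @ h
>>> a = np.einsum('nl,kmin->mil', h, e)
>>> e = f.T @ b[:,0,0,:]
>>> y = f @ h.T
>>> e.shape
(29, 31, 31, 5)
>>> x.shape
(29, 31, 31, 7)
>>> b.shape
(7, 31, 31, 5)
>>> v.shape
(7, 31, 31, 7)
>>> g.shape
(31, 7, 31, 29)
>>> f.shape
(7, 31, 31, 29)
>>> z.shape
(29, 29)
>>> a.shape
(31, 11, 29)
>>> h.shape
(5, 29)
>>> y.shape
(7, 31, 31, 5)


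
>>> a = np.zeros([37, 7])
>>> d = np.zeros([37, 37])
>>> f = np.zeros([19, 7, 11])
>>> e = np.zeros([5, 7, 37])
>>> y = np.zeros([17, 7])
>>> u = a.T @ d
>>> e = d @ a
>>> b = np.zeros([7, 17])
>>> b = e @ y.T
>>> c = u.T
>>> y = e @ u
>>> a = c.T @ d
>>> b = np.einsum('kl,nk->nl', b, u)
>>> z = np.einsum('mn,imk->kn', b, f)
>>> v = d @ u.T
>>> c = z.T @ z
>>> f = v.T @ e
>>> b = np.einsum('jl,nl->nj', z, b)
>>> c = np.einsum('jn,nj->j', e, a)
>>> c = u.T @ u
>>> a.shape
(7, 37)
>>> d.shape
(37, 37)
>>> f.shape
(7, 7)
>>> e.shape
(37, 7)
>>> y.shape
(37, 37)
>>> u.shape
(7, 37)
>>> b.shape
(7, 11)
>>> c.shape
(37, 37)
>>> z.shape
(11, 17)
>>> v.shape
(37, 7)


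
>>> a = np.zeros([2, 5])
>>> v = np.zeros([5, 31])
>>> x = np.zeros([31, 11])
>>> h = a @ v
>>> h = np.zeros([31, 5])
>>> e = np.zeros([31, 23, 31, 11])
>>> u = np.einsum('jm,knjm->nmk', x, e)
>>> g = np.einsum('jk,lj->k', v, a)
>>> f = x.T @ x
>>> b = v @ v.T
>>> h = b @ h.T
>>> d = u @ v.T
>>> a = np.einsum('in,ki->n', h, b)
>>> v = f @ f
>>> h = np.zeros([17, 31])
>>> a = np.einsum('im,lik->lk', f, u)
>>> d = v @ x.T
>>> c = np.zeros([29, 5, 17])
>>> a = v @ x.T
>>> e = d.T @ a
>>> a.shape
(11, 31)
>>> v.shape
(11, 11)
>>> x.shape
(31, 11)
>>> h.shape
(17, 31)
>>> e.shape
(31, 31)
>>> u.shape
(23, 11, 31)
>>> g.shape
(31,)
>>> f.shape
(11, 11)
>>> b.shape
(5, 5)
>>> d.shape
(11, 31)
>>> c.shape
(29, 5, 17)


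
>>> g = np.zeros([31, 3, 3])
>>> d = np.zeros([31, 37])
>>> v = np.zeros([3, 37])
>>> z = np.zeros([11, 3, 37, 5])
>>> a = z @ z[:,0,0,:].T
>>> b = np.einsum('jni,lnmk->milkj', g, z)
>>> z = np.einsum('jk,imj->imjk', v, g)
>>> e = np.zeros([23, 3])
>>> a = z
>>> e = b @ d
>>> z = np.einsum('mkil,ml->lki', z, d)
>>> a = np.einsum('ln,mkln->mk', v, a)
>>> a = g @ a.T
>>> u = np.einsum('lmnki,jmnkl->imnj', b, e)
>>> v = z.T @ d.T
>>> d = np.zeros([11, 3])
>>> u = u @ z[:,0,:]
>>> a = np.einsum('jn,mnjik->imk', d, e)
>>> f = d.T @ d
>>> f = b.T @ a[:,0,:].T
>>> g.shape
(31, 3, 3)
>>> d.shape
(11, 3)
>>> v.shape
(3, 3, 31)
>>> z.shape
(37, 3, 3)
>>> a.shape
(5, 37, 37)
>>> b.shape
(37, 3, 11, 5, 31)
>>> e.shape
(37, 3, 11, 5, 37)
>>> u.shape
(31, 3, 11, 3)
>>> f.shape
(31, 5, 11, 3, 5)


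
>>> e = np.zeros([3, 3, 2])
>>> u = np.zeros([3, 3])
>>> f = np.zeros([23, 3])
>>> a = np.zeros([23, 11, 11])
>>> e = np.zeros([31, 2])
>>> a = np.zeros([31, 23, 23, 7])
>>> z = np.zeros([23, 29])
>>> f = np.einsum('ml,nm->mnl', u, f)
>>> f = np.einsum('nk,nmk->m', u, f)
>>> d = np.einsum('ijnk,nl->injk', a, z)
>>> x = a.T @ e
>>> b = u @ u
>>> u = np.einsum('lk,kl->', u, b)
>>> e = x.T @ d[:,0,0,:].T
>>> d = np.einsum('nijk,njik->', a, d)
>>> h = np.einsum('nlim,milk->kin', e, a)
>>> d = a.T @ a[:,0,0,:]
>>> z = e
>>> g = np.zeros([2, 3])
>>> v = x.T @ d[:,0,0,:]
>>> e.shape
(2, 23, 23, 31)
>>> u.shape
()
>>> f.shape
(23,)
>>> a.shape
(31, 23, 23, 7)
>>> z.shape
(2, 23, 23, 31)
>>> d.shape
(7, 23, 23, 7)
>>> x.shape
(7, 23, 23, 2)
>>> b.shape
(3, 3)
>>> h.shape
(7, 23, 2)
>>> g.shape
(2, 3)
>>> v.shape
(2, 23, 23, 7)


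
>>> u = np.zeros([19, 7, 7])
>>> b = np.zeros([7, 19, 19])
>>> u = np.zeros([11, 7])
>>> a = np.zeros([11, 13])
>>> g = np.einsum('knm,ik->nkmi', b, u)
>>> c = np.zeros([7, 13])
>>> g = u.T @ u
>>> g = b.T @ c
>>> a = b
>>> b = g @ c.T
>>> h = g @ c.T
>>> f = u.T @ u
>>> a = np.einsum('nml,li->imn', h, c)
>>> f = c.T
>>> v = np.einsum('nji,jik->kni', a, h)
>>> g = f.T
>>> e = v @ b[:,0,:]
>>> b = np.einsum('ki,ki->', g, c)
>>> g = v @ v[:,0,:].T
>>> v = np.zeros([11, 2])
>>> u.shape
(11, 7)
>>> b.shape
()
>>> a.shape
(13, 19, 19)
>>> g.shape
(7, 13, 7)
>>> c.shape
(7, 13)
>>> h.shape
(19, 19, 7)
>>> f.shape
(13, 7)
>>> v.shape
(11, 2)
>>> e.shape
(7, 13, 7)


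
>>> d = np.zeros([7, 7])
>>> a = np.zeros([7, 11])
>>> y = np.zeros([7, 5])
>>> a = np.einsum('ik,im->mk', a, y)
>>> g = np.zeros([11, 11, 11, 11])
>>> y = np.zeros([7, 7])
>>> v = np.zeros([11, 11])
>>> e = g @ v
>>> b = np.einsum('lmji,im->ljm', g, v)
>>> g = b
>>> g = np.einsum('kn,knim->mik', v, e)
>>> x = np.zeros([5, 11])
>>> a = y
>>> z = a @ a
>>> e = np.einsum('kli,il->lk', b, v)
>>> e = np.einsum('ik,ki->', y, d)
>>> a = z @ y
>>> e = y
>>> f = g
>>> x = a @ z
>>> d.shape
(7, 7)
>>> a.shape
(7, 7)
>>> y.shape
(7, 7)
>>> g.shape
(11, 11, 11)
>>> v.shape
(11, 11)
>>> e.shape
(7, 7)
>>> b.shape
(11, 11, 11)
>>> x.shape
(7, 7)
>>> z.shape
(7, 7)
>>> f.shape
(11, 11, 11)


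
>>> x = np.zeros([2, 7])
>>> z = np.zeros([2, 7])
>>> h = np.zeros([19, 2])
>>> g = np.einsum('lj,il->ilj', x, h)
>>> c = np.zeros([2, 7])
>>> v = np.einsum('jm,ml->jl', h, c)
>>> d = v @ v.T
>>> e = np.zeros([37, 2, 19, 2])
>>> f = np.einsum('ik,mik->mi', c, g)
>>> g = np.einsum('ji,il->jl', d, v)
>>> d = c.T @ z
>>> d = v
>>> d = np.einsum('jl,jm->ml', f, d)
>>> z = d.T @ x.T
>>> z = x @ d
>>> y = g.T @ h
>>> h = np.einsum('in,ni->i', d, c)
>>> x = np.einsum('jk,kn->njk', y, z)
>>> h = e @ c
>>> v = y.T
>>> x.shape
(2, 7, 2)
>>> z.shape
(2, 2)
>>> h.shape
(37, 2, 19, 7)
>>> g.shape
(19, 7)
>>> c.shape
(2, 7)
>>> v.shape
(2, 7)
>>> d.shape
(7, 2)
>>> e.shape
(37, 2, 19, 2)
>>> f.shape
(19, 2)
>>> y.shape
(7, 2)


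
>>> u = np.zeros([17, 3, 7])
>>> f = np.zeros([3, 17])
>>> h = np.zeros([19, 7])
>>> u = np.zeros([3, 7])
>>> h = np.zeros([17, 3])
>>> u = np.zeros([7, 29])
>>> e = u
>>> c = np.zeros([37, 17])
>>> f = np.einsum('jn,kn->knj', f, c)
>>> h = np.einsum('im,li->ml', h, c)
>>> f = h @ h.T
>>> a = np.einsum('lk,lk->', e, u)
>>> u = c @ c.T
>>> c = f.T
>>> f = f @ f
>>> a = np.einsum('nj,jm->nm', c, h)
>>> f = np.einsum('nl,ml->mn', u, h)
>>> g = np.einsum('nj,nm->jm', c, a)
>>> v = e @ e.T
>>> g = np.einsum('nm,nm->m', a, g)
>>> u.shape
(37, 37)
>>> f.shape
(3, 37)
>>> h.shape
(3, 37)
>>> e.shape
(7, 29)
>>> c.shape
(3, 3)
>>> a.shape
(3, 37)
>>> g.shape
(37,)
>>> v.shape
(7, 7)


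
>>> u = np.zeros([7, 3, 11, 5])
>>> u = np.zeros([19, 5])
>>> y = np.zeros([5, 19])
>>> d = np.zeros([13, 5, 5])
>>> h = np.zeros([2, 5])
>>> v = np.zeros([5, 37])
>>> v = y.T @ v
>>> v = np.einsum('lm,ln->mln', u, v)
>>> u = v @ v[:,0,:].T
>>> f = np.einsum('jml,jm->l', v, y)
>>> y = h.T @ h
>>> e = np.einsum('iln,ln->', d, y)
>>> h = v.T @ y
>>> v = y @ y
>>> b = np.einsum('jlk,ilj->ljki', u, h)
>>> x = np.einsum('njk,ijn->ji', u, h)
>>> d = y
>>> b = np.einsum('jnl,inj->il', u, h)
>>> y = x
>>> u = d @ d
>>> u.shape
(5, 5)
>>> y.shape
(19, 37)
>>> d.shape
(5, 5)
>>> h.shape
(37, 19, 5)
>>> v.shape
(5, 5)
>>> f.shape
(37,)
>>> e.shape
()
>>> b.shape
(37, 5)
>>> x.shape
(19, 37)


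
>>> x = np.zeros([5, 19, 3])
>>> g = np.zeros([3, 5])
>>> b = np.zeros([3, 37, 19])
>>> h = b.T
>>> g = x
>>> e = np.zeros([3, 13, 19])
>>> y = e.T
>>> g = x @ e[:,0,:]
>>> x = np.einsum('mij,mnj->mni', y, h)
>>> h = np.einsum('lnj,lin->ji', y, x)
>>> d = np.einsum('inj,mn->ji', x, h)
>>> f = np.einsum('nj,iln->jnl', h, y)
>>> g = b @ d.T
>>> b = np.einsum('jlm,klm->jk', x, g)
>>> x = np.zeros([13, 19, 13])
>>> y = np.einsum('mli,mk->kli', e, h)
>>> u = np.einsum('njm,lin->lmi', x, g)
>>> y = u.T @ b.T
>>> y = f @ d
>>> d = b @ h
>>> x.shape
(13, 19, 13)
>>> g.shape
(3, 37, 13)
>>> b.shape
(19, 3)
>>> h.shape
(3, 37)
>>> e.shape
(3, 13, 19)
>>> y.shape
(37, 3, 19)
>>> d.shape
(19, 37)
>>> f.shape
(37, 3, 13)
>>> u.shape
(3, 13, 37)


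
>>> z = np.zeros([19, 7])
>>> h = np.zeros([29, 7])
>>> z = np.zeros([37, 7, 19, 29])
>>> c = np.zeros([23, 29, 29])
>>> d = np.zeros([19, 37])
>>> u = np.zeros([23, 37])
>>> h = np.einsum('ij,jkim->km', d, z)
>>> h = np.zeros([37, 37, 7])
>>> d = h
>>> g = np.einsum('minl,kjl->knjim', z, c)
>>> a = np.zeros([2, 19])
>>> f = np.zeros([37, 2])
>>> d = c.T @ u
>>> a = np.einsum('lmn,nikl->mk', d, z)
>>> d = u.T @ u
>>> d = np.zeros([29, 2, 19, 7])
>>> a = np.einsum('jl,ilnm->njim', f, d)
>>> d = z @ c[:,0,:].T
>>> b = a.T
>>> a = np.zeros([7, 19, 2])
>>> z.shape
(37, 7, 19, 29)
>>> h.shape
(37, 37, 7)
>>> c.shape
(23, 29, 29)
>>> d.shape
(37, 7, 19, 23)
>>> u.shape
(23, 37)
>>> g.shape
(23, 19, 29, 7, 37)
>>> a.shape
(7, 19, 2)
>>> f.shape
(37, 2)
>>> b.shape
(7, 29, 37, 19)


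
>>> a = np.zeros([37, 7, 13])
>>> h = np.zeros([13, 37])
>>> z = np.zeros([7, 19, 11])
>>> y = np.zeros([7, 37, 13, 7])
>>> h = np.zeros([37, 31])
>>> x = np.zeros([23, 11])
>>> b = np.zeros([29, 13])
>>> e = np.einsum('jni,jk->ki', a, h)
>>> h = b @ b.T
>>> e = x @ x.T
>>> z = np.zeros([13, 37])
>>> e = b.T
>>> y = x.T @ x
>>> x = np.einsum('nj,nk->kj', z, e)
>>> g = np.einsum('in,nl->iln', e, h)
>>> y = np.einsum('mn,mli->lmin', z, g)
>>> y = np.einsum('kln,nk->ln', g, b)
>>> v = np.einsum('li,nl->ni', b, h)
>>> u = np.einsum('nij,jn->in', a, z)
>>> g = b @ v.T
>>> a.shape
(37, 7, 13)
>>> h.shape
(29, 29)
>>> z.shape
(13, 37)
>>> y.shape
(29, 29)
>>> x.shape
(29, 37)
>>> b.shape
(29, 13)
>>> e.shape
(13, 29)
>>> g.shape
(29, 29)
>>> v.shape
(29, 13)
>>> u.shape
(7, 37)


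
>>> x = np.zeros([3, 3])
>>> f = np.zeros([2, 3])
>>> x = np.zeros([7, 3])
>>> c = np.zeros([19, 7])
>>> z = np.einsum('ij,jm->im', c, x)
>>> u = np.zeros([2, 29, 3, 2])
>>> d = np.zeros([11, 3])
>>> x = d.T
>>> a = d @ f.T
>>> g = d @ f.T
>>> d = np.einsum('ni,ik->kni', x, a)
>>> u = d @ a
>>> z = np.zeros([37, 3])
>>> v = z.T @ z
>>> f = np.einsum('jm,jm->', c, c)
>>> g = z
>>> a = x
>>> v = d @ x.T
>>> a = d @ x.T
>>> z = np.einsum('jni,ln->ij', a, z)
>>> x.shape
(3, 11)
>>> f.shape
()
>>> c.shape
(19, 7)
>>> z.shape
(3, 2)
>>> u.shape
(2, 3, 2)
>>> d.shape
(2, 3, 11)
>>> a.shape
(2, 3, 3)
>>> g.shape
(37, 3)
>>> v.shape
(2, 3, 3)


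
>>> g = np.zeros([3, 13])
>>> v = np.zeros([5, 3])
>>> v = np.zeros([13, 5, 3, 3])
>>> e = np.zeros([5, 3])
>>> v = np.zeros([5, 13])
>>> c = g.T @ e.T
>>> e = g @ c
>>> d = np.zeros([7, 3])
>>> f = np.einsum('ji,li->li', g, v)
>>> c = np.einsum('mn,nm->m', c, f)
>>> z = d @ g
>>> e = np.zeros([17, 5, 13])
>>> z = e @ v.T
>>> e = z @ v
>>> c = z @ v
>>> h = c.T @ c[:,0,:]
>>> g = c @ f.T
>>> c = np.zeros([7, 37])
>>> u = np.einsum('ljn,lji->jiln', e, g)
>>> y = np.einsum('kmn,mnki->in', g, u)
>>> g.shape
(17, 5, 5)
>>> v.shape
(5, 13)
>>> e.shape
(17, 5, 13)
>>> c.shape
(7, 37)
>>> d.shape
(7, 3)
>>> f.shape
(5, 13)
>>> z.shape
(17, 5, 5)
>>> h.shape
(13, 5, 13)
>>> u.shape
(5, 5, 17, 13)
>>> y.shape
(13, 5)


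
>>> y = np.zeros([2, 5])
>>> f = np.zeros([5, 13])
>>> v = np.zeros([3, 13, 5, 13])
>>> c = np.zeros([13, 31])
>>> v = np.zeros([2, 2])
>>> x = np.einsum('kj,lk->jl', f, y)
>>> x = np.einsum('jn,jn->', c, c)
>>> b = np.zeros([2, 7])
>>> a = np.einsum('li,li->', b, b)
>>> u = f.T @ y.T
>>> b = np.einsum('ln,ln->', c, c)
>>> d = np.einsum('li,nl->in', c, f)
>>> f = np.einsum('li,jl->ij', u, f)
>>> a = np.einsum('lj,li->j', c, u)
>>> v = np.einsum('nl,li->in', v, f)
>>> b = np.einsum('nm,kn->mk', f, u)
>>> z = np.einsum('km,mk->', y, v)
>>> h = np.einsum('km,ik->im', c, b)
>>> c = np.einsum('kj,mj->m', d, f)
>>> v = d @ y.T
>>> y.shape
(2, 5)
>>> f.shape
(2, 5)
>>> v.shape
(31, 2)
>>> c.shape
(2,)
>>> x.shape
()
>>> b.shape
(5, 13)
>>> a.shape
(31,)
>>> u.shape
(13, 2)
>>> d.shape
(31, 5)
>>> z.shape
()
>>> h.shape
(5, 31)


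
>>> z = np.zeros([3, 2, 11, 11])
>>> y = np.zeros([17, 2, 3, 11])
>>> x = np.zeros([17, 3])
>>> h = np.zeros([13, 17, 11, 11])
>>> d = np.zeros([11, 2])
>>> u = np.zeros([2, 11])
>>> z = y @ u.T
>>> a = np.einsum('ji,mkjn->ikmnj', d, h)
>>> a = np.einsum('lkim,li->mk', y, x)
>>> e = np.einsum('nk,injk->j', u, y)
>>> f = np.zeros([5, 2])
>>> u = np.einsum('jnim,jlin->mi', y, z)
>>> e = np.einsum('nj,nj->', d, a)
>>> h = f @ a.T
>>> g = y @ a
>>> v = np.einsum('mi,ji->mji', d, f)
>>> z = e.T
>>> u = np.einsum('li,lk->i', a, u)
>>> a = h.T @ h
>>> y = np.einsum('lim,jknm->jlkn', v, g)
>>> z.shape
()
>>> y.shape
(17, 11, 2, 3)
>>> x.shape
(17, 3)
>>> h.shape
(5, 11)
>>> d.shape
(11, 2)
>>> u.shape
(2,)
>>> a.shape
(11, 11)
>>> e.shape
()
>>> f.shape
(5, 2)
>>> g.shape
(17, 2, 3, 2)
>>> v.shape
(11, 5, 2)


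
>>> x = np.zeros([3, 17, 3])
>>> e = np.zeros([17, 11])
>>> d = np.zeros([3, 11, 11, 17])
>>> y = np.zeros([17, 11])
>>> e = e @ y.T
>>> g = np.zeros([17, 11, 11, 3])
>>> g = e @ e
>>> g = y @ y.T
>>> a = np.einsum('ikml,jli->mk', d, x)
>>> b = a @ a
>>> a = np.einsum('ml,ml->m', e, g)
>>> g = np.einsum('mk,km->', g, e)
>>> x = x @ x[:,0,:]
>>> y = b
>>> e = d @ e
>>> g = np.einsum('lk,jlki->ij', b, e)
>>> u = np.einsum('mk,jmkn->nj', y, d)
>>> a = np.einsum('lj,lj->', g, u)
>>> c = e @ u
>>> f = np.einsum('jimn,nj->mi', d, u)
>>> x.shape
(3, 17, 3)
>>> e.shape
(3, 11, 11, 17)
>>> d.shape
(3, 11, 11, 17)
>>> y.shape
(11, 11)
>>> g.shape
(17, 3)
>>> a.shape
()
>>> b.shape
(11, 11)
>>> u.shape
(17, 3)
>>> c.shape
(3, 11, 11, 3)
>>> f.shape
(11, 11)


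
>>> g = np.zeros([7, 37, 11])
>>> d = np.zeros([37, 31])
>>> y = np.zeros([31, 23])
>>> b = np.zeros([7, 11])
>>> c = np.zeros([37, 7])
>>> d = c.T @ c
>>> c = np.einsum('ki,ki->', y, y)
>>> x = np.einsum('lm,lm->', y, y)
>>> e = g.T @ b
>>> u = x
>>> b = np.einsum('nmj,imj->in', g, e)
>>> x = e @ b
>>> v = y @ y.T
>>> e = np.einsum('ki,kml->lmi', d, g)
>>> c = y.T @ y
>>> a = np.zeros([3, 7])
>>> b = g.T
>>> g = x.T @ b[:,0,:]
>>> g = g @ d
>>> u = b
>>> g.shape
(7, 37, 7)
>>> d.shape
(7, 7)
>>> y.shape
(31, 23)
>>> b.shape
(11, 37, 7)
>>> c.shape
(23, 23)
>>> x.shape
(11, 37, 7)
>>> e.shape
(11, 37, 7)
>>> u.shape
(11, 37, 7)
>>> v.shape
(31, 31)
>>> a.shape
(3, 7)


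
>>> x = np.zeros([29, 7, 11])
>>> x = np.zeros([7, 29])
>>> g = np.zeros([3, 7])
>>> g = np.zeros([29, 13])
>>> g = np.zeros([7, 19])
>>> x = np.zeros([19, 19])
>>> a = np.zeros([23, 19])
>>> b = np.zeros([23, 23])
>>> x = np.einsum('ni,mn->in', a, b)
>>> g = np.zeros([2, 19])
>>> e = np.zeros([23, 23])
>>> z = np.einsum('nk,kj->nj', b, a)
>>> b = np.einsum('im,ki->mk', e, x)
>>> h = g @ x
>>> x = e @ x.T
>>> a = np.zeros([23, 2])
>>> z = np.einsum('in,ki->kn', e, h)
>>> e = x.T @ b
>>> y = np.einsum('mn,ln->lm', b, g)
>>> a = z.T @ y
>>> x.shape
(23, 19)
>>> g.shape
(2, 19)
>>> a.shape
(23, 23)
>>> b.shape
(23, 19)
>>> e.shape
(19, 19)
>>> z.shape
(2, 23)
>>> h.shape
(2, 23)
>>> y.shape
(2, 23)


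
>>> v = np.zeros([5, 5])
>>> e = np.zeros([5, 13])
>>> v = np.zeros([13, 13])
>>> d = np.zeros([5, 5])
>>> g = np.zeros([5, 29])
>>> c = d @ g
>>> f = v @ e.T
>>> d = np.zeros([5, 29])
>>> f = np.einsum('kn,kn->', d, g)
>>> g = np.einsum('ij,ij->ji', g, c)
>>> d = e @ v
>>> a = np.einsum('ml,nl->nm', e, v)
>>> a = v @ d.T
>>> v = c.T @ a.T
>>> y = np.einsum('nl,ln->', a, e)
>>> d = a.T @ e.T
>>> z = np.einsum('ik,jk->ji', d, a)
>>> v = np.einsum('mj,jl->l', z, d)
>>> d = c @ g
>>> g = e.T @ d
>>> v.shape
(5,)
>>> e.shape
(5, 13)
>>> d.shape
(5, 5)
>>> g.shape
(13, 5)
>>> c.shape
(5, 29)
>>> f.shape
()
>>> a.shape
(13, 5)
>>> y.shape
()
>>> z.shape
(13, 5)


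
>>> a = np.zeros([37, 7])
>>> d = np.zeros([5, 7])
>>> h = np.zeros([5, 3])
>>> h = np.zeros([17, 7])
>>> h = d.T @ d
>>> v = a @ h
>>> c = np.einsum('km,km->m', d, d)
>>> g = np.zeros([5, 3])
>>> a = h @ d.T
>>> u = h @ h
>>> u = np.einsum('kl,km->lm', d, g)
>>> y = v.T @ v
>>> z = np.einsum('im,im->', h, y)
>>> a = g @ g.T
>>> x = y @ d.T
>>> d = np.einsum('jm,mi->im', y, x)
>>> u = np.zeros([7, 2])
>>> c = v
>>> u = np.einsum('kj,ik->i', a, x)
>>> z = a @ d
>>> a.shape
(5, 5)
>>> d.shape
(5, 7)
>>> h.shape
(7, 7)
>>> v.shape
(37, 7)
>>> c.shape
(37, 7)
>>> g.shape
(5, 3)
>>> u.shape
(7,)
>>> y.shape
(7, 7)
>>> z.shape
(5, 7)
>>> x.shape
(7, 5)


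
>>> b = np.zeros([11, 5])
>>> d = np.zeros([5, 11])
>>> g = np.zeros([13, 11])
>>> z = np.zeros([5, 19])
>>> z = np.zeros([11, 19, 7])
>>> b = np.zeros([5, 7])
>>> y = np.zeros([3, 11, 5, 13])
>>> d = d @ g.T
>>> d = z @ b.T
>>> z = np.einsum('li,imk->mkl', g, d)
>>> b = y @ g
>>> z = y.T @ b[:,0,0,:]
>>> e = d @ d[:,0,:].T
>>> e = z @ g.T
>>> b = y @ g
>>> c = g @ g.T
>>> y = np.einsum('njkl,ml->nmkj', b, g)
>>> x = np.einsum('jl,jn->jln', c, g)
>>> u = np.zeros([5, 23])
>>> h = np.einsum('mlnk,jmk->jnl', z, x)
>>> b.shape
(3, 11, 5, 11)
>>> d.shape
(11, 19, 5)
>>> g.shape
(13, 11)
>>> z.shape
(13, 5, 11, 11)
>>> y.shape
(3, 13, 5, 11)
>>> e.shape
(13, 5, 11, 13)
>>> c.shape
(13, 13)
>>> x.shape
(13, 13, 11)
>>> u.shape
(5, 23)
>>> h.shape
(13, 11, 5)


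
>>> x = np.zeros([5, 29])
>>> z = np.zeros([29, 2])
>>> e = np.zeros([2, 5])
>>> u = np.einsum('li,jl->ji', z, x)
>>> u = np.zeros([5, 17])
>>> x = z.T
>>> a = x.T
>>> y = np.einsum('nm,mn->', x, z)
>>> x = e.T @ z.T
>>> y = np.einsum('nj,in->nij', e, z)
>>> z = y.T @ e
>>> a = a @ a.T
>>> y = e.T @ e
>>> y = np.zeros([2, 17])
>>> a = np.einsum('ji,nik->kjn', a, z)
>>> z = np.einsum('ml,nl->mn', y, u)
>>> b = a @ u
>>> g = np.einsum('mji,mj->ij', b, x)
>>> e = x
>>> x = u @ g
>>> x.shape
(5, 29)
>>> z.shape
(2, 5)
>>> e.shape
(5, 29)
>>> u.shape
(5, 17)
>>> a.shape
(5, 29, 5)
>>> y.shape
(2, 17)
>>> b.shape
(5, 29, 17)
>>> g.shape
(17, 29)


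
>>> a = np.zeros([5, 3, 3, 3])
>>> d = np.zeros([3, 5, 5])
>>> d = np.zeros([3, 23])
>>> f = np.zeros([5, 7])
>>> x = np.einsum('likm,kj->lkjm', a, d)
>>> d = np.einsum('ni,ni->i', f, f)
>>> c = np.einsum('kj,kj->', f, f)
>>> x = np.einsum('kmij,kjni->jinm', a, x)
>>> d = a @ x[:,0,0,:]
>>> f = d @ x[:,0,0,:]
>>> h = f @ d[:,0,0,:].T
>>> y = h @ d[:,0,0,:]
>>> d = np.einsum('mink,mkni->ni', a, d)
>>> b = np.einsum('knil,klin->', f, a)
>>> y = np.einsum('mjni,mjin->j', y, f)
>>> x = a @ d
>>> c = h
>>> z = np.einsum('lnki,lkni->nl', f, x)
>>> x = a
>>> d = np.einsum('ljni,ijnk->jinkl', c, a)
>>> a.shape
(5, 3, 3, 3)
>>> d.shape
(3, 5, 3, 3, 5)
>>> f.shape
(5, 3, 3, 3)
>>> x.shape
(5, 3, 3, 3)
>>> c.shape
(5, 3, 3, 5)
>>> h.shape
(5, 3, 3, 5)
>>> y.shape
(3,)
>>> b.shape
()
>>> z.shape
(3, 5)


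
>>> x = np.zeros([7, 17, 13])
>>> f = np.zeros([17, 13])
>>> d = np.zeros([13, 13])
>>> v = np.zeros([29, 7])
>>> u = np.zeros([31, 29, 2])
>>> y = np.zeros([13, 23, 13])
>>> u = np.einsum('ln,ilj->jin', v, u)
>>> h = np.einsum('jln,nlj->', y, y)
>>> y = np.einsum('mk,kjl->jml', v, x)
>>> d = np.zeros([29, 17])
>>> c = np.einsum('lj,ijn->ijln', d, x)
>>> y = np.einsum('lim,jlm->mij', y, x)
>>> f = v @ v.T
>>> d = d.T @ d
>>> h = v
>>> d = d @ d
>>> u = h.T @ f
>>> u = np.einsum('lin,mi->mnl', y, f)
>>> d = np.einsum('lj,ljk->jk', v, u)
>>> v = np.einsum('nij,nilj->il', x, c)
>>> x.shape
(7, 17, 13)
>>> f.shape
(29, 29)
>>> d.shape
(7, 13)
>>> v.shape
(17, 29)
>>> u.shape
(29, 7, 13)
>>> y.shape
(13, 29, 7)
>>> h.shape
(29, 7)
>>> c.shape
(7, 17, 29, 13)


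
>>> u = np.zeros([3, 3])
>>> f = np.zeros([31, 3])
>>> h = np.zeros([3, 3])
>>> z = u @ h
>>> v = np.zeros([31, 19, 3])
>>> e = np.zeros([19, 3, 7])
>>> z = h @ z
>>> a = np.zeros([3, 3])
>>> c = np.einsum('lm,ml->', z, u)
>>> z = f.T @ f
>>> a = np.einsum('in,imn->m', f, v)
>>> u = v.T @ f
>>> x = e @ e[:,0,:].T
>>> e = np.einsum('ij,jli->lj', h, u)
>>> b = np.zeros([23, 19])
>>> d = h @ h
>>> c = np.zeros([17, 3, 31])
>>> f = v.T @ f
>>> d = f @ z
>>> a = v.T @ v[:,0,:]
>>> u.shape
(3, 19, 3)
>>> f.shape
(3, 19, 3)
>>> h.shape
(3, 3)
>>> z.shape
(3, 3)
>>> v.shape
(31, 19, 3)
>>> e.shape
(19, 3)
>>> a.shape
(3, 19, 3)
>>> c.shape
(17, 3, 31)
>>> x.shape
(19, 3, 19)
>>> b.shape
(23, 19)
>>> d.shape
(3, 19, 3)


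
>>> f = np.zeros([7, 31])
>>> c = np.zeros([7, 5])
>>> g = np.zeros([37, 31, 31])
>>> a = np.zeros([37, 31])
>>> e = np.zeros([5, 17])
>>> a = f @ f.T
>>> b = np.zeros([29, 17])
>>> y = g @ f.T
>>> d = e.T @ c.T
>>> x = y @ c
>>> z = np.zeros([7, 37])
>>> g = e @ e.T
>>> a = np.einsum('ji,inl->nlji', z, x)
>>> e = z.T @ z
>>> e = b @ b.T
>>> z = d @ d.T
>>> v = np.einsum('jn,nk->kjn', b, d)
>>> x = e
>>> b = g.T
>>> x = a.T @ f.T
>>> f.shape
(7, 31)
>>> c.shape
(7, 5)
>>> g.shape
(5, 5)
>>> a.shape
(31, 5, 7, 37)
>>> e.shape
(29, 29)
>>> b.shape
(5, 5)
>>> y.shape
(37, 31, 7)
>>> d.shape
(17, 7)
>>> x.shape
(37, 7, 5, 7)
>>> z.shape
(17, 17)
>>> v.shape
(7, 29, 17)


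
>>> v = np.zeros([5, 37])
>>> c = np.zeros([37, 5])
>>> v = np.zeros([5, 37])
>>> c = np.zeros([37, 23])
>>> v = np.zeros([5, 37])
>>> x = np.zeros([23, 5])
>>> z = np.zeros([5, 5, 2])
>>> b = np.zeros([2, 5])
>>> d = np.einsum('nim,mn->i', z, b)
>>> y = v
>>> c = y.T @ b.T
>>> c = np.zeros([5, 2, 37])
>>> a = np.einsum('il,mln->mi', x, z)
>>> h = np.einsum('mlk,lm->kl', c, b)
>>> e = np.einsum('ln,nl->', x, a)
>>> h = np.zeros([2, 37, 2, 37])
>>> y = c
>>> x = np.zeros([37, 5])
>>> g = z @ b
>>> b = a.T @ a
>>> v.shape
(5, 37)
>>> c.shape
(5, 2, 37)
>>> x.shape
(37, 5)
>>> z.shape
(5, 5, 2)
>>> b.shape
(23, 23)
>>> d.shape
(5,)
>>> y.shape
(5, 2, 37)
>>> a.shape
(5, 23)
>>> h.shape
(2, 37, 2, 37)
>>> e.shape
()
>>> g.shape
(5, 5, 5)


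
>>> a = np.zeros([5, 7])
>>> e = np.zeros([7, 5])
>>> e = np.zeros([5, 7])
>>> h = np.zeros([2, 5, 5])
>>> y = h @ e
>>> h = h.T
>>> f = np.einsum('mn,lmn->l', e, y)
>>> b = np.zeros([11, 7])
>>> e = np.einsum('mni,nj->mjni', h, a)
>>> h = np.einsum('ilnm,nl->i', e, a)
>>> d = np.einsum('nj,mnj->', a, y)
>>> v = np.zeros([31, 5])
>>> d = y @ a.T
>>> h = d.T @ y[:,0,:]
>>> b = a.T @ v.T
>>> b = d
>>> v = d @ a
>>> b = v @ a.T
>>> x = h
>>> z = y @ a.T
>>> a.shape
(5, 7)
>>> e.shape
(5, 7, 5, 2)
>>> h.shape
(5, 5, 7)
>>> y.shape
(2, 5, 7)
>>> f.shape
(2,)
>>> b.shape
(2, 5, 5)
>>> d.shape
(2, 5, 5)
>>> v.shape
(2, 5, 7)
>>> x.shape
(5, 5, 7)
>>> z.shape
(2, 5, 5)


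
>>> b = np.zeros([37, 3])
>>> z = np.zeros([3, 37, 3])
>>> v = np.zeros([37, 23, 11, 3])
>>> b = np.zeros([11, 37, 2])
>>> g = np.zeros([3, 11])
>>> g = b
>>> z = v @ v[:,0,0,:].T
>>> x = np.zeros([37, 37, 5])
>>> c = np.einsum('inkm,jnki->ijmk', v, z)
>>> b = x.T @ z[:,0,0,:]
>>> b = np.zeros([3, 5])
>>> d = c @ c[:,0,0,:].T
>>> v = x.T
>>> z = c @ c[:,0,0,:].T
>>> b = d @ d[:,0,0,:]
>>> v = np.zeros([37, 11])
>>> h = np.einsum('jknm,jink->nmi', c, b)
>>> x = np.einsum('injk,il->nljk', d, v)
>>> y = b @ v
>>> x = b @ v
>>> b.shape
(37, 37, 3, 37)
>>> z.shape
(37, 37, 3, 37)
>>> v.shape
(37, 11)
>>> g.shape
(11, 37, 2)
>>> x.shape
(37, 37, 3, 11)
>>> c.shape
(37, 37, 3, 11)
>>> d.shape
(37, 37, 3, 37)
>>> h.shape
(3, 11, 37)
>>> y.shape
(37, 37, 3, 11)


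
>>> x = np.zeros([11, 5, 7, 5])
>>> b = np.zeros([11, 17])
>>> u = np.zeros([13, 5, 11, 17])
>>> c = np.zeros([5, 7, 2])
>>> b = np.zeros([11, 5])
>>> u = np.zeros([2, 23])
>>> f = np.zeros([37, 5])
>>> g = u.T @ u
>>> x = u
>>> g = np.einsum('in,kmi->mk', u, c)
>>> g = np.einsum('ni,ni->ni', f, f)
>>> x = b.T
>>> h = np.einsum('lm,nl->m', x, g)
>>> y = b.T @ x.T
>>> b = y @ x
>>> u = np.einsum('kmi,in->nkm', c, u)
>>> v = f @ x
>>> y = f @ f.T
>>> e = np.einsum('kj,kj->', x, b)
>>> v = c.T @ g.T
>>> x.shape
(5, 11)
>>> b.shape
(5, 11)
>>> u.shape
(23, 5, 7)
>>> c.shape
(5, 7, 2)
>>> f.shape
(37, 5)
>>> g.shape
(37, 5)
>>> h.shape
(11,)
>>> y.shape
(37, 37)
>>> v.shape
(2, 7, 37)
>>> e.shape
()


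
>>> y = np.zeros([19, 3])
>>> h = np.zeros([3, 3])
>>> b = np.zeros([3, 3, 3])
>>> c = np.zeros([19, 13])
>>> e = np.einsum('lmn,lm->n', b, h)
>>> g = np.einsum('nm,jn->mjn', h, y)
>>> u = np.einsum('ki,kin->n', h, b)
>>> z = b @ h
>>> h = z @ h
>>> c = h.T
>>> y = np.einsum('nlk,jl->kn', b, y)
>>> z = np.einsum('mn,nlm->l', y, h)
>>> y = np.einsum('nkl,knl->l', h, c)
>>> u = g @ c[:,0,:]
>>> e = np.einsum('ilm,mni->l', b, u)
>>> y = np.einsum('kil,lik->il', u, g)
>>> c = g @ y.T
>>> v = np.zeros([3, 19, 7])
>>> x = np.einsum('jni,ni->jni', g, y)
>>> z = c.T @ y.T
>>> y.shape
(19, 3)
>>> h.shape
(3, 3, 3)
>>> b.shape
(3, 3, 3)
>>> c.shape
(3, 19, 19)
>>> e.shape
(3,)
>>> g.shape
(3, 19, 3)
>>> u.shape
(3, 19, 3)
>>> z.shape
(19, 19, 19)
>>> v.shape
(3, 19, 7)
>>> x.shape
(3, 19, 3)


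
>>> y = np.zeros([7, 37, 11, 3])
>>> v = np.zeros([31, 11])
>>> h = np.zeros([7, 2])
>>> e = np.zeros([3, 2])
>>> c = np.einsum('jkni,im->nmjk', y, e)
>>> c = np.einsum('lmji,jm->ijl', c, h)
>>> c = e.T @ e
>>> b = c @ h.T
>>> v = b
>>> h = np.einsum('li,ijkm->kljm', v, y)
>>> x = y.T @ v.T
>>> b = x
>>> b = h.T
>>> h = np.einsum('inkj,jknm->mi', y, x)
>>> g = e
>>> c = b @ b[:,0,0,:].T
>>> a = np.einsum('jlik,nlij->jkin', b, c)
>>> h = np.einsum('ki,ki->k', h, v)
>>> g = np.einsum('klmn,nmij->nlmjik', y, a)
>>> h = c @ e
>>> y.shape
(7, 37, 11, 3)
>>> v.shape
(2, 7)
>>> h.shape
(3, 37, 2, 2)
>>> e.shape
(3, 2)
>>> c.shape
(3, 37, 2, 3)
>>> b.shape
(3, 37, 2, 11)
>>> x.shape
(3, 11, 37, 2)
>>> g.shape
(3, 37, 11, 3, 2, 7)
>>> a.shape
(3, 11, 2, 3)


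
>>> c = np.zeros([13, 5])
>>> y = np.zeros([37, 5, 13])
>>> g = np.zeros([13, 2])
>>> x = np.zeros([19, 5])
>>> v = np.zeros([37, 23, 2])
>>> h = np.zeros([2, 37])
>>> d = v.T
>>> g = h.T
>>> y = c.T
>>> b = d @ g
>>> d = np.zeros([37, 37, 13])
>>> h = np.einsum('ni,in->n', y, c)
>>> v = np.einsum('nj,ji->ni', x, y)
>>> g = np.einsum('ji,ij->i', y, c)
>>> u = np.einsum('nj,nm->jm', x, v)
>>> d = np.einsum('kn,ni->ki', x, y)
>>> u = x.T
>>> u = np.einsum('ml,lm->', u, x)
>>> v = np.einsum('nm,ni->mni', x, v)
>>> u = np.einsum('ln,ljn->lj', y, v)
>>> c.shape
(13, 5)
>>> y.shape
(5, 13)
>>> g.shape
(13,)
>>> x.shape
(19, 5)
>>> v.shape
(5, 19, 13)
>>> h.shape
(5,)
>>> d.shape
(19, 13)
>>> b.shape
(2, 23, 2)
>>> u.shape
(5, 19)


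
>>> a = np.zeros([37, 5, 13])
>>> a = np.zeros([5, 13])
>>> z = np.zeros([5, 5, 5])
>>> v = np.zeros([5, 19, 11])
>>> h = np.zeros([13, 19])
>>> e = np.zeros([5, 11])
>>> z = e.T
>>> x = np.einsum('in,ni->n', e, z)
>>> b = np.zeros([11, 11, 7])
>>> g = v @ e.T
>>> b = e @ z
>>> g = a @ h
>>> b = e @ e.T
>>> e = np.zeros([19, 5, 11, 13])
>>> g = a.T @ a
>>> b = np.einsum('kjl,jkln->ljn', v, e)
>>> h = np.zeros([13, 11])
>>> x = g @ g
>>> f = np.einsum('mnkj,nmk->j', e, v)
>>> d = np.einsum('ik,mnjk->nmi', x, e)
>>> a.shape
(5, 13)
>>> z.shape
(11, 5)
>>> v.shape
(5, 19, 11)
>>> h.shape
(13, 11)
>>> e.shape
(19, 5, 11, 13)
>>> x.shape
(13, 13)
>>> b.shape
(11, 19, 13)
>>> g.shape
(13, 13)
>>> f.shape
(13,)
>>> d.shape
(5, 19, 13)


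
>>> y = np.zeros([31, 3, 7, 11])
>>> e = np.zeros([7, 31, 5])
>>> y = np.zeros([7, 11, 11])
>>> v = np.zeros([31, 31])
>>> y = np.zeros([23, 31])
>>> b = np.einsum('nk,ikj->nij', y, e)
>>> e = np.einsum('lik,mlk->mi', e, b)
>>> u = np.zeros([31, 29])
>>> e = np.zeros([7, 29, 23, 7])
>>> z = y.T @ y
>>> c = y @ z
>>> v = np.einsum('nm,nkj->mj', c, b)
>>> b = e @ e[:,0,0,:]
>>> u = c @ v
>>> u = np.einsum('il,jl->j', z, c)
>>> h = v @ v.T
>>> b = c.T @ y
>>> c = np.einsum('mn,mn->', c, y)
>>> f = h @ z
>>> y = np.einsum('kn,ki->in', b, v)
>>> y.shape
(5, 31)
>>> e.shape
(7, 29, 23, 7)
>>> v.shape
(31, 5)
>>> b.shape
(31, 31)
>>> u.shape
(23,)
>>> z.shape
(31, 31)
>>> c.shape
()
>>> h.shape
(31, 31)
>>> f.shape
(31, 31)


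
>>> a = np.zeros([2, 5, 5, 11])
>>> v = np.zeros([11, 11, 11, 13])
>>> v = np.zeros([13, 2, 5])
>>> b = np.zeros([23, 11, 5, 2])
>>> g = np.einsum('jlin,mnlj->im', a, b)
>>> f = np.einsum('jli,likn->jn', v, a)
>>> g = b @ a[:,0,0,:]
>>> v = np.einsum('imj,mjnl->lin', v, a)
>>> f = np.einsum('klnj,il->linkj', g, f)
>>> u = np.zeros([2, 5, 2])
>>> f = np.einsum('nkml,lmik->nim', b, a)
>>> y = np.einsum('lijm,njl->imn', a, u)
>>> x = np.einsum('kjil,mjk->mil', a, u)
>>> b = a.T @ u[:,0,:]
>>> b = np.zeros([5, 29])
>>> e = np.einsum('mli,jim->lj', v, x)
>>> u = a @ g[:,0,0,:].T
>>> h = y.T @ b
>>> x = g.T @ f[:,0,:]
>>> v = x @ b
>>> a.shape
(2, 5, 5, 11)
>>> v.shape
(11, 5, 11, 29)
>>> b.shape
(5, 29)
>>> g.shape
(23, 11, 5, 11)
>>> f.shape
(23, 5, 5)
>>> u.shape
(2, 5, 5, 23)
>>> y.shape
(5, 11, 2)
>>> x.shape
(11, 5, 11, 5)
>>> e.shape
(13, 2)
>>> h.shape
(2, 11, 29)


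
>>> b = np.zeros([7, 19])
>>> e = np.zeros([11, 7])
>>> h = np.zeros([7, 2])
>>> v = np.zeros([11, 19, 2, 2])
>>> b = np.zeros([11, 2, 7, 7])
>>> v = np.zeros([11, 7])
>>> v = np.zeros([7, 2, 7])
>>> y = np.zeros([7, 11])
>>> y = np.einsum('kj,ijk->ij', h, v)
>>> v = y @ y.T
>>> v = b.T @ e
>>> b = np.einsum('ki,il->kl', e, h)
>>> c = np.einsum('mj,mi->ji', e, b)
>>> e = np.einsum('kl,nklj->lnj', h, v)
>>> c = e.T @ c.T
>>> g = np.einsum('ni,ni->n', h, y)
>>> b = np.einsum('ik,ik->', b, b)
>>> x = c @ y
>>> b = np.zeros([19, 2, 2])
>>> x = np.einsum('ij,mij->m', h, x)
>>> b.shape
(19, 2, 2)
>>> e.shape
(2, 7, 7)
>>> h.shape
(7, 2)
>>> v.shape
(7, 7, 2, 7)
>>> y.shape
(7, 2)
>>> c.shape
(7, 7, 7)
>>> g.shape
(7,)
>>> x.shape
(7,)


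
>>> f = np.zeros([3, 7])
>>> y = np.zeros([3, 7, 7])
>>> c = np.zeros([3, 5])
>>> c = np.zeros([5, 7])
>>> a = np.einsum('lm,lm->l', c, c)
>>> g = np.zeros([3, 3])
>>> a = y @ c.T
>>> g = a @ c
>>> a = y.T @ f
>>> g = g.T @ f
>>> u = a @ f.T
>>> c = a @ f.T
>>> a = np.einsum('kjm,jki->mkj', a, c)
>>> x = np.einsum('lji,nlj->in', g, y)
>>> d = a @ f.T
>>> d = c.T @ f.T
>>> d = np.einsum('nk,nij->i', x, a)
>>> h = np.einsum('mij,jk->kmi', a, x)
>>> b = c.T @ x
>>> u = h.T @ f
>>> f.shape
(3, 7)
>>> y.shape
(3, 7, 7)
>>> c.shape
(7, 7, 3)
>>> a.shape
(7, 7, 7)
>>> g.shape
(7, 7, 7)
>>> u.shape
(7, 7, 7)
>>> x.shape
(7, 3)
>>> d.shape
(7,)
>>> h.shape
(3, 7, 7)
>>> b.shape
(3, 7, 3)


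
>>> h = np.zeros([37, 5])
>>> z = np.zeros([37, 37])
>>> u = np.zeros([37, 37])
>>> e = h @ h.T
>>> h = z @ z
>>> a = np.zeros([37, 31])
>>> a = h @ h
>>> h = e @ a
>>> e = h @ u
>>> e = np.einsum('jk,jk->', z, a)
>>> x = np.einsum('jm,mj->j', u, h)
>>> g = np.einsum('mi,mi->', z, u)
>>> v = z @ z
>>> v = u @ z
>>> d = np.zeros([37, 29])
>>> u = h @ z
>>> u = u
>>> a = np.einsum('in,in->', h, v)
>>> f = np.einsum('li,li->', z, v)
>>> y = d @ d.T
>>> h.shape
(37, 37)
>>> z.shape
(37, 37)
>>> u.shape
(37, 37)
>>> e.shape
()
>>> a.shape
()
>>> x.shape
(37,)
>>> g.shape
()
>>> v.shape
(37, 37)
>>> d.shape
(37, 29)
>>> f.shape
()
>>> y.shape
(37, 37)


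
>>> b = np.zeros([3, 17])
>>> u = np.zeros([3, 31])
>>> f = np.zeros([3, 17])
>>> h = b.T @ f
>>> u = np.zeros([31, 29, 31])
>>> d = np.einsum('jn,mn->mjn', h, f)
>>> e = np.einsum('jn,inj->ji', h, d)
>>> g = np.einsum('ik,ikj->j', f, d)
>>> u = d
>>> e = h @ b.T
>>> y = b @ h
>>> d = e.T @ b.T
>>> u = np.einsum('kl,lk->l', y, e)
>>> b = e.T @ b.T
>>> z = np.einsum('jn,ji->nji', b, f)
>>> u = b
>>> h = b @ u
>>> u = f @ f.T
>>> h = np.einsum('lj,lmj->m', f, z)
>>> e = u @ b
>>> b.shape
(3, 3)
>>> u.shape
(3, 3)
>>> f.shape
(3, 17)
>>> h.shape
(3,)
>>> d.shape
(3, 3)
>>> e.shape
(3, 3)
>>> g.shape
(17,)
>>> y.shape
(3, 17)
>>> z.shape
(3, 3, 17)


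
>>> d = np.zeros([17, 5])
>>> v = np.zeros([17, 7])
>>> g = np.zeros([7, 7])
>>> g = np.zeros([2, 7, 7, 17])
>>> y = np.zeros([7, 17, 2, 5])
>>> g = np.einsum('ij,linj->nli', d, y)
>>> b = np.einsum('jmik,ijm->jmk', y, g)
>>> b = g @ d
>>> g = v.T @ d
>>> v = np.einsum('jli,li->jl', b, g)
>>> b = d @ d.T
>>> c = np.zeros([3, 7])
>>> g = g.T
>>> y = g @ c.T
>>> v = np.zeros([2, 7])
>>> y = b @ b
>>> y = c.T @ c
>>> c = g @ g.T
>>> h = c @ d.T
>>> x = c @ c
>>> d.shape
(17, 5)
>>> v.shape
(2, 7)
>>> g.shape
(5, 7)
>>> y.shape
(7, 7)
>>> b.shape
(17, 17)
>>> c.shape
(5, 5)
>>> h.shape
(5, 17)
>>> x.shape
(5, 5)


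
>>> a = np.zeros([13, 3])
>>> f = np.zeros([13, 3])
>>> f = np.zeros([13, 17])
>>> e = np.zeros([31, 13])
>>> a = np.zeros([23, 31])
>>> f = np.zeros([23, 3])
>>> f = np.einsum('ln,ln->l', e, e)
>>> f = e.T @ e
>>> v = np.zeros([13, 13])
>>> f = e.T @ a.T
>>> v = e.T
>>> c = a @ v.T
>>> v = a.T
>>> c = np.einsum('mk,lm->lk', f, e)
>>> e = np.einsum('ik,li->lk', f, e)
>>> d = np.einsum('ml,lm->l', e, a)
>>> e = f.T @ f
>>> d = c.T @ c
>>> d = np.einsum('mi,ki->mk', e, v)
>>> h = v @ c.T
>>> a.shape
(23, 31)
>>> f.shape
(13, 23)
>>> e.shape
(23, 23)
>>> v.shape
(31, 23)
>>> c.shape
(31, 23)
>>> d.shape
(23, 31)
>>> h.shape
(31, 31)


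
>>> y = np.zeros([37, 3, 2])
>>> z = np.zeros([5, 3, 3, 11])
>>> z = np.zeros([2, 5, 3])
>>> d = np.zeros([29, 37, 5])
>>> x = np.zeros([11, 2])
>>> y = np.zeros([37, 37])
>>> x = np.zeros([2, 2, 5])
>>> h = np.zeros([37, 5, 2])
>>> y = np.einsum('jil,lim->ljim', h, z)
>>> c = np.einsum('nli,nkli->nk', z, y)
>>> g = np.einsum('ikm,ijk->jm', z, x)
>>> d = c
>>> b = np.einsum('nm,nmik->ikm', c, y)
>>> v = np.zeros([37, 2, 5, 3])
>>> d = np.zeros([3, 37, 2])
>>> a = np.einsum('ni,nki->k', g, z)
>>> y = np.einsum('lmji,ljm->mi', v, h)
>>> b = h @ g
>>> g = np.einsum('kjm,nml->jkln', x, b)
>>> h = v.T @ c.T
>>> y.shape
(2, 3)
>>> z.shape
(2, 5, 3)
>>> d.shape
(3, 37, 2)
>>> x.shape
(2, 2, 5)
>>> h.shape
(3, 5, 2, 2)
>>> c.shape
(2, 37)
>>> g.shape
(2, 2, 3, 37)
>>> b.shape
(37, 5, 3)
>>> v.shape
(37, 2, 5, 3)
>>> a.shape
(5,)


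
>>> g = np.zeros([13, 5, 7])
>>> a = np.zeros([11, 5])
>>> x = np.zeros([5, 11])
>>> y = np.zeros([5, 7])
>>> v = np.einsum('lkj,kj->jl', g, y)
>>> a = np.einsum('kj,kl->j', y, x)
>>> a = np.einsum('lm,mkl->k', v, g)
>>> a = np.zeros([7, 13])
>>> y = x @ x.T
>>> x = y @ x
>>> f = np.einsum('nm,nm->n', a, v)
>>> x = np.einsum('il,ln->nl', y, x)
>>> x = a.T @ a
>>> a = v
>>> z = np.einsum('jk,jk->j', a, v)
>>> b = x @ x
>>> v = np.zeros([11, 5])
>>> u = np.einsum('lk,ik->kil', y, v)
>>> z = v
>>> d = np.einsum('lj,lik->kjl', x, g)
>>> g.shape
(13, 5, 7)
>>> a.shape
(7, 13)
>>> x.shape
(13, 13)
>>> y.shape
(5, 5)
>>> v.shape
(11, 5)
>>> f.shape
(7,)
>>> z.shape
(11, 5)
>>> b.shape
(13, 13)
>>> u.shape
(5, 11, 5)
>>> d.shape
(7, 13, 13)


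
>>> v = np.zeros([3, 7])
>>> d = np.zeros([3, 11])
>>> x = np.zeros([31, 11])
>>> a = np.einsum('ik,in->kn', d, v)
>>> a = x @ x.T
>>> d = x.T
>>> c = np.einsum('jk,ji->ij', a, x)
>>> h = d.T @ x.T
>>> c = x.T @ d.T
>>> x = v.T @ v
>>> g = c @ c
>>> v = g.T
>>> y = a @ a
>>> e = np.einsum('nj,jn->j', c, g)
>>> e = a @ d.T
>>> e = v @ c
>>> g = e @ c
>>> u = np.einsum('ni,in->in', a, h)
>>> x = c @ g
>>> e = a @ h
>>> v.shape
(11, 11)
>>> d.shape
(11, 31)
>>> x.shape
(11, 11)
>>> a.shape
(31, 31)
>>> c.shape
(11, 11)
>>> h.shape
(31, 31)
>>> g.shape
(11, 11)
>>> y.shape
(31, 31)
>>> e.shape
(31, 31)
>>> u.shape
(31, 31)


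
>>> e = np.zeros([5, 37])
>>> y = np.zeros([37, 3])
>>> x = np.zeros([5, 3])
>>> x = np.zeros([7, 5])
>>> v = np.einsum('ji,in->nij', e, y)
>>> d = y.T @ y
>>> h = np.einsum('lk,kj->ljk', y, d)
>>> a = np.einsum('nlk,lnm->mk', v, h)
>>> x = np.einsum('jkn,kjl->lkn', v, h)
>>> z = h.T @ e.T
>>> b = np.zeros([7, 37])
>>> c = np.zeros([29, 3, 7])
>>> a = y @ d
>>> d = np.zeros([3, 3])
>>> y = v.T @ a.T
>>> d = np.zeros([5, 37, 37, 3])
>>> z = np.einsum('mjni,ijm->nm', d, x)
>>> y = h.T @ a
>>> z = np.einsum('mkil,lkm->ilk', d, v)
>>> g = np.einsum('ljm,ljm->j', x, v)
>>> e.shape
(5, 37)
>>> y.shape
(3, 3, 3)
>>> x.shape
(3, 37, 5)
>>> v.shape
(3, 37, 5)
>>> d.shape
(5, 37, 37, 3)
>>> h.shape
(37, 3, 3)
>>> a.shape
(37, 3)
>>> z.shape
(37, 3, 37)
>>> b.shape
(7, 37)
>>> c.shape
(29, 3, 7)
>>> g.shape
(37,)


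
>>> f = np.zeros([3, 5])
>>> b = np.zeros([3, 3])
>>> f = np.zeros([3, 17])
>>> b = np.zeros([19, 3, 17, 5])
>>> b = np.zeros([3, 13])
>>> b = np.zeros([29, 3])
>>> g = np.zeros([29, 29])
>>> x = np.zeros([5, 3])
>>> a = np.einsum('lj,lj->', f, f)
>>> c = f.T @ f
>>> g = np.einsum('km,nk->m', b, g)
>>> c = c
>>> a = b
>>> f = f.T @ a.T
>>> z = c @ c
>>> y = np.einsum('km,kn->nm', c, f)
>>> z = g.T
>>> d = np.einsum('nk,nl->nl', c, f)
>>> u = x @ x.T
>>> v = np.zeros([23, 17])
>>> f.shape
(17, 29)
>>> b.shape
(29, 3)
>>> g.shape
(3,)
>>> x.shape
(5, 3)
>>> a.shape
(29, 3)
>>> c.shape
(17, 17)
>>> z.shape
(3,)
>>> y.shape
(29, 17)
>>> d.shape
(17, 29)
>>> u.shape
(5, 5)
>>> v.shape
(23, 17)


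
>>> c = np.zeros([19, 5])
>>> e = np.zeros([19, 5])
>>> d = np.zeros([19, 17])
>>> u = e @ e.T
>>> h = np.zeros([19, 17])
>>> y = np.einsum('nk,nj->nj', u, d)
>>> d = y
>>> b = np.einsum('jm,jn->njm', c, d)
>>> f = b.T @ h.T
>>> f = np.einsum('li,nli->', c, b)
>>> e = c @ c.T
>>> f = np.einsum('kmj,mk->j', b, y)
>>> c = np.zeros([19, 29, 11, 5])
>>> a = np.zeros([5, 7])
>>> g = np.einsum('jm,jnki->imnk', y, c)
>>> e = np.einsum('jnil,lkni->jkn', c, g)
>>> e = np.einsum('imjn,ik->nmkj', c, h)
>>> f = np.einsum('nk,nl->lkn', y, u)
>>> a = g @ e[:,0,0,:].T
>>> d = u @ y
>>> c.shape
(19, 29, 11, 5)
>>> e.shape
(5, 29, 17, 11)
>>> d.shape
(19, 17)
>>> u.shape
(19, 19)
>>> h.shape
(19, 17)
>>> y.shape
(19, 17)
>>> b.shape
(17, 19, 5)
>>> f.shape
(19, 17, 19)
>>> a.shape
(5, 17, 29, 5)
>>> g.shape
(5, 17, 29, 11)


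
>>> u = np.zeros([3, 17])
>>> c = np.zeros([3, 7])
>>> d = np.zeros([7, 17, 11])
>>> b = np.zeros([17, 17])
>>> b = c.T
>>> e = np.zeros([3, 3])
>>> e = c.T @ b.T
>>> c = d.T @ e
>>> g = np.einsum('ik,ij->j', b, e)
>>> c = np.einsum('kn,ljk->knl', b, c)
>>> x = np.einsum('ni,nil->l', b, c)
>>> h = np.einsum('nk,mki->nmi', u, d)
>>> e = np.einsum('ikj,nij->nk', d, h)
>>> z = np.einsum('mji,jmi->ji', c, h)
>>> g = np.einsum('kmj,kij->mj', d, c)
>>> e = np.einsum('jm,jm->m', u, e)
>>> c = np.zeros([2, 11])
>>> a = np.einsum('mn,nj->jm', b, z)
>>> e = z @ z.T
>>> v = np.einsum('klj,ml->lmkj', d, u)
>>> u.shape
(3, 17)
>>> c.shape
(2, 11)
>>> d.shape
(7, 17, 11)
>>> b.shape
(7, 3)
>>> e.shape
(3, 3)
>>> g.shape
(17, 11)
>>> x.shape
(11,)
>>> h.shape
(3, 7, 11)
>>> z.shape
(3, 11)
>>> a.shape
(11, 7)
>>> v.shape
(17, 3, 7, 11)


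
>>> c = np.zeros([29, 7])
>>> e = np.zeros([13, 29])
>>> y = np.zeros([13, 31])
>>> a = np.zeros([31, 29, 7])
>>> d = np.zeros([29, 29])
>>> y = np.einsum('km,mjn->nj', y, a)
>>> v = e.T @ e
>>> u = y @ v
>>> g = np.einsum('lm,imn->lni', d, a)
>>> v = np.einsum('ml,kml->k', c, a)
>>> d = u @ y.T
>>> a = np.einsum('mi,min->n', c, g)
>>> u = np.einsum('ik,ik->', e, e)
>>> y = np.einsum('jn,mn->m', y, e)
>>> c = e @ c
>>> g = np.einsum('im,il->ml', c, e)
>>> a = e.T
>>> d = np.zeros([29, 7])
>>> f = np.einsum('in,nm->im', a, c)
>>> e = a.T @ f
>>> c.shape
(13, 7)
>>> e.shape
(13, 7)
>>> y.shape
(13,)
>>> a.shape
(29, 13)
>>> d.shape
(29, 7)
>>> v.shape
(31,)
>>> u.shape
()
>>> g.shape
(7, 29)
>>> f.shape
(29, 7)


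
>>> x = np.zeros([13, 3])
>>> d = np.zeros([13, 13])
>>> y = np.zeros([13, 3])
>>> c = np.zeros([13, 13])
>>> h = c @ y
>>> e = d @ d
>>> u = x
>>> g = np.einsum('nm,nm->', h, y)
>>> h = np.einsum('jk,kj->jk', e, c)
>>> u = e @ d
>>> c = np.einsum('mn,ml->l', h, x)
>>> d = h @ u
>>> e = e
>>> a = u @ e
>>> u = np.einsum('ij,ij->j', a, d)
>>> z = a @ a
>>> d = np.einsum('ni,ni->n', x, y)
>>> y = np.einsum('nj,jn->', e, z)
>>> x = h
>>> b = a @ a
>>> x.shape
(13, 13)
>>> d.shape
(13,)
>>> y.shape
()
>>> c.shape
(3,)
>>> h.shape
(13, 13)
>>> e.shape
(13, 13)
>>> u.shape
(13,)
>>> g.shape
()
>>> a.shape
(13, 13)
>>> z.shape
(13, 13)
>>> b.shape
(13, 13)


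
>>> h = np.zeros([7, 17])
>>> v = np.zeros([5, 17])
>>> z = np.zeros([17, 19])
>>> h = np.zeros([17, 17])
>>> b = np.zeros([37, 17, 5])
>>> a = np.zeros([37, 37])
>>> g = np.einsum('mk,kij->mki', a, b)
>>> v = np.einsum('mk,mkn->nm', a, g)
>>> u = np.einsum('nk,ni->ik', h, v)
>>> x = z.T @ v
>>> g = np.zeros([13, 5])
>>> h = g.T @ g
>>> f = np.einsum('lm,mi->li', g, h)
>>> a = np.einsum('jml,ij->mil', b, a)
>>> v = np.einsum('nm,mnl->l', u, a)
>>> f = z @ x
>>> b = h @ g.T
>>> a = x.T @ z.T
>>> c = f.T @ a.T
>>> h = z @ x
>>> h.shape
(17, 37)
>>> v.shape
(5,)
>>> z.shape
(17, 19)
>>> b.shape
(5, 13)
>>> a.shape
(37, 17)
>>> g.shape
(13, 5)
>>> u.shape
(37, 17)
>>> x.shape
(19, 37)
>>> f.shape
(17, 37)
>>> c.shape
(37, 37)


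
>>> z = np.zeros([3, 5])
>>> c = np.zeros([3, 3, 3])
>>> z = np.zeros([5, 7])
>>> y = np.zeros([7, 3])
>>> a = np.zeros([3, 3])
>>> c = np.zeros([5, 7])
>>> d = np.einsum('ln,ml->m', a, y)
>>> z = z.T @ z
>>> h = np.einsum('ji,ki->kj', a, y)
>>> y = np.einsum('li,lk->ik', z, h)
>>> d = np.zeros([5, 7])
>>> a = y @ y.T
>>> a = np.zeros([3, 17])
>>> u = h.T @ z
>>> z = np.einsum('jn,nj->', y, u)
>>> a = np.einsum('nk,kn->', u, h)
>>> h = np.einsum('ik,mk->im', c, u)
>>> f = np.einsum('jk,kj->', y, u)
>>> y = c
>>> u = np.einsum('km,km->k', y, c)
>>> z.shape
()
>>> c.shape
(5, 7)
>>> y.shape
(5, 7)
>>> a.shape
()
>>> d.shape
(5, 7)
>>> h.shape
(5, 3)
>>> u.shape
(5,)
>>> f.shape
()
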